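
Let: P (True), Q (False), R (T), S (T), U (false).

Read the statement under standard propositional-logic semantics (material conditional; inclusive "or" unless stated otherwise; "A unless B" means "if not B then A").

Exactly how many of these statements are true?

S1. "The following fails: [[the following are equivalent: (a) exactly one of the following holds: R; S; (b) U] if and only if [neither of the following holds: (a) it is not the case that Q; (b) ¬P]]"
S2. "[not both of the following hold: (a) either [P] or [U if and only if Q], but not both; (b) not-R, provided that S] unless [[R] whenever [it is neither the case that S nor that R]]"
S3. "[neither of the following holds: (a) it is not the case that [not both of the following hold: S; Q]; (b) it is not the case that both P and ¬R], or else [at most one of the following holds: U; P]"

3

S1: Formalization: ¬(((R ⊕ S) ↔ U) ↔ (¬Q ↓ ¬P))

R ⊕ S = T ⊕ T = F
(R ⊕ S) ↔ U = F ↔ F = T
¬Q = ¬F = T
¬P = ¬T = F
¬Q ↓ ¬P = T ↓ F = F
((R ⊕ S) ↔ U) ↔ (¬Q ↓ ¬P) = T ↔ F = F
¬(((R ⊕ S) ↔ U) ↔ (¬Q ↓ ¬P)) = ¬F = T
So S1 is true.

S2: Parsed as ((P ⊕ (U ↔ Q)) ↑ (S → ¬R)) ∨ ((S ↓ R) → R)

U ↔ Q = F ↔ F = T
P ⊕ (U ↔ Q) = T ⊕ T = F
¬R = ¬T = F
S → ¬R = T → F = F
(P ⊕ (U ↔ Q)) ↑ (S → ¬R) = F ↑ F = T
S ↓ R = T ↓ T = F
(S ↓ R) → R = F → T = T
((P ⊕ (U ↔ Q)) ↑ (S → ¬R)) ∨ ((S ↓ R) → R) = T ∨ T = T
Hence S2 is true.

S3: Formalization: (¬(S ↑ Q) ↓ (P ↑ ¬R)) ∨ (U ↑ P)

S ↑ Q = T ↑ F = T
¬(S ↑ Q) = ¬T = F
¬R = ¬T = F
P ↑ ¬R = T ↑ F = T
¬(S ↑ Q) ↓ (P ↑ ¬R) = F ↓ T = F
U ↑ P = F ↑ T = T
(¬(S ↑ Q) ↓ (P ↑ ¬R)) ∨ (U ↑ P) = F ∨ T = T
So S3 is true.

True statements: 3 (S1, S2, S3).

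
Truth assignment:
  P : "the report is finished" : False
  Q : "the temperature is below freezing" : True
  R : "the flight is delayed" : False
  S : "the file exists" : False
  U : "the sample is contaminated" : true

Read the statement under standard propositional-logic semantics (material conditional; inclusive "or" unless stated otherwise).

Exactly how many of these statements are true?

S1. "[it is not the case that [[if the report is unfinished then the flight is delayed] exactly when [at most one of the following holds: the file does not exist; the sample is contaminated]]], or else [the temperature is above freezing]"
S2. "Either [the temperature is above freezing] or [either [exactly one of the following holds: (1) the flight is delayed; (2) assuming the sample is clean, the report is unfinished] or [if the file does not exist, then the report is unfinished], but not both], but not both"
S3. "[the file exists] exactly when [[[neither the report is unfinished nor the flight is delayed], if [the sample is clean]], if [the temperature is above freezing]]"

0

S1: This is not ((not P -> R) iff (not S nand U)) or not Q.

not P = not False = True
not P -> R = True -> False = False
not S = not False = True
not S nand U = True nand True = False
(not P -> R) iff (not S nand U) = False iff False = True
not ((not P -> R) iff (not S nand U)) = not True = False
not Q = not True = False
not ((not P -> R) iff (not S nand U)) or not Q = False or False = False
So S1 is false.

S2: Parsed as not Q xor ((R xor (not U -> not P)) xor (not S -> not P))

not Q = not True = False
not U = not True = False
not P = not False = True
not U -> not P = False -> True = True
R xor (not U -> not P) = False xor True = True
not S = not False = True
not P = not False = True
not S -> not P = True -> True = True
(R xor (not U -> not P)) xor (not S -> not P) = True xor True = False
not Q xor ((R xor (not U -> not P)) xor (not S -> not P)) = False xor False = False
So S2 is false.

S3: Parsed as S iff (not Q -> (not U -> (not P nor R)))

not Q = not True = False
not U = not True = False
not P = not False = True
not P nor R = True nor False = False
not U -> (not P nor R) = False -> False = True
not Q -> (not U -> (not P nor R)) = False -> True = True
S iff (not Q -> (not U -> (not P nor R))) = False iff True = False
So S3 is false.

0 of the 3 statements are true (none).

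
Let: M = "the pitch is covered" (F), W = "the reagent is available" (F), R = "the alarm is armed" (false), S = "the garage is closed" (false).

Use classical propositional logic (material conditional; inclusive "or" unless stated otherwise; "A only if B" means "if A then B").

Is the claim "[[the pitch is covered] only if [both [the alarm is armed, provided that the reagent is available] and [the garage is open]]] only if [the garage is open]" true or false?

Formalization: (M -> ((W -> R) and not S)) -> not S

W -> R = False -> False = True
not S = not False = True
(W -> R) and not S = True and True = True
M -> ((W -> R) and not S) = False -> True = True
not S = not False = True
(M -> ((W -> R) and not S)) -> not S = True -> True = True

true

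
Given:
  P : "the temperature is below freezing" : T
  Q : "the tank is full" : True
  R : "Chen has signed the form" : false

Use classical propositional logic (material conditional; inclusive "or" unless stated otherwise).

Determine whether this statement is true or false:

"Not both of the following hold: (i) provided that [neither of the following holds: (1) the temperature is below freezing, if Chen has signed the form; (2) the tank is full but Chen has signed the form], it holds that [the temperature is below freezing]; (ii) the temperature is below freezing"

Formalization: (((R → P) ↓ (Q ∧ R)) → P) ↑ P

R → P = F → T = T
Q ∧ R = T ∧ F = F
(R → P) ↓ (Q ∧ R) = T ↓ F = F
((R → P) ↓ (Q ∧ R)) → P = F → T = T
(((R → P) ↓ (Q ∧ R)) → P) ↑ P = T ↑ T = F

False.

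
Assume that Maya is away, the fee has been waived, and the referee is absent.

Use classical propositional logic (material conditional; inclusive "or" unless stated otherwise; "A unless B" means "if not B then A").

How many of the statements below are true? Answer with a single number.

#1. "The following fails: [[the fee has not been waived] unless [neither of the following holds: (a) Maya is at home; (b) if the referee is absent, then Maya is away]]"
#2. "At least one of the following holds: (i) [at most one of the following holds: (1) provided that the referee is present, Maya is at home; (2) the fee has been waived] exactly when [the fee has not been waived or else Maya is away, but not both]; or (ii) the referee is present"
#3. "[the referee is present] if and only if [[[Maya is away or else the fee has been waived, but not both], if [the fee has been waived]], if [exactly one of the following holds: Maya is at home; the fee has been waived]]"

2

Let R = "the fee has been waived" (T), S = "Maya is at home" (F), W = "the referee is present" (F).

#1: Formalization: ~(~R | (S nor (~W -> ~S)))

~R = ~T = F
~W = ~F = T
~S = ~F = T
~W -> ~S = T -> T = T
S nor (~W -> ~S) = F nor T = F
~R | (S nor (~W -> ~S)) = F | F = F
~(~R | (S nor (~W -> ~S))) = ~F = T
So #1 is true.

#2: Parsed as (((W -> S) nand R) <-> (~R xor ~S)) | W

W -> S = F -> F = T
(W -> S) nand R = T nand T = F
~R = ~T = F
~S = ~F = T
~R xor ~S = F xor T = T
((W -> S) nand R) <-> (~R xor ~S) = F <-> T = F
(((W -> S) nand R) <-> (~R xor ~S)) | W = F | F = F
Thus #2 is false.

#3: This is W <-> ((S xor R) -> (R -> (~S xor R))).

S xor R = F xor T = T
~S = ~F = T
~S xor R = T xor T = F
R -> (~S xor R) = T -> F = F
(S xor R) -> (R -> (~S xor R)) = T -> F = F
W <-> ((S xor R) -> (R -> (~S xor R))) = F <-> F = T
Thus #3 is true.

2 of the 3 statements are true.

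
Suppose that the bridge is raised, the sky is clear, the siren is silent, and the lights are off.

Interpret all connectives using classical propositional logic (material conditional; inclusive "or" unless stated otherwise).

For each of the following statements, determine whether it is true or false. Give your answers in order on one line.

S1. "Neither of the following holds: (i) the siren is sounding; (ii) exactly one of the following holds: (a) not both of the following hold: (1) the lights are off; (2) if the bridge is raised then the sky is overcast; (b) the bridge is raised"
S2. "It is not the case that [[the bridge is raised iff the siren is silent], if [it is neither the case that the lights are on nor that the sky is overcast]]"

S1 true, S2 false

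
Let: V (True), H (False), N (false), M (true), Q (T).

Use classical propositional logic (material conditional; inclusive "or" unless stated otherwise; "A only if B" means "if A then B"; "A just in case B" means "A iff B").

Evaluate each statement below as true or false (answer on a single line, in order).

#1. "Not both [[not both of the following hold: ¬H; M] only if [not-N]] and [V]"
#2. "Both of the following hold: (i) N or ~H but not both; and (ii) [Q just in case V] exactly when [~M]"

#1 False; #2 False

#1: This is ((not H nand M) -> not N) nand V.

not H = not False = True
not H nand M = True nand True = False
not N = not False = True
(not H nand M) -> not N = False -> True = True
((not H nand M) -> not N) nand V = True nand True = False
Thus #1 is false.

#2: Formalization: (N xor not H) and ((Q iff V) iff not M)

not H = not False = True
N xor not H = False xor True = True
Q iff V = True iff True = True
not M = not True = False
(Q iff V) iff not M = True iff False = False
(N xor not H) and ((Q iff V) iff not M) = True and False = False
Hence #2 is false.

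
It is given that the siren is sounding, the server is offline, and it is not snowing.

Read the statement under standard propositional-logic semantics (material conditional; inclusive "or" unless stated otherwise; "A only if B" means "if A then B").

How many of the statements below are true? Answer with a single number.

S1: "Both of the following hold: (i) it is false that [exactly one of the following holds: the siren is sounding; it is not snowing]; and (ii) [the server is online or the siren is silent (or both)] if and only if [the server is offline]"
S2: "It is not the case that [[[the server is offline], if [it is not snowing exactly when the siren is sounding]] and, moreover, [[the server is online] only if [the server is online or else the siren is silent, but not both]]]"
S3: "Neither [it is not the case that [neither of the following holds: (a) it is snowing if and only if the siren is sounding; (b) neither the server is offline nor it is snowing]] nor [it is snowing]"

Let P = "the siren is sounding" (T), R = "it is snowing" (F), Q = "the server is online" (F).

S1: Parsed as ¬(P ⊕ ¬R) ∧ ((Q ∨ ¬P) ↔ ¬Q)

¬R = ¬F = T
P ⊕ ¬R = T ⊕ T = F
¬(P ⊕ ¬R) = ¬F = T
¬P = ¬T = F
Q ∨ ¬P = F ∨ F = F
¬Q = ¬F = T
(Q ∨ ¬P) ↔ ¬Q = F ↔ T = F
¬(P ⊕ ¬R) ∧ ((Q ∨ ¬P) ↔ ¬Q) = T ∧ F = F
Hence S1 is false.

S2: Formalization: ¬(((¬R ↔ P) → ¬Q) ∧ (Q → (Q ⊕ ¬P)))

¬R = ¬F = T
¬R ↔ P = T ↔ T = T
¬Q = ¬F = T
(¬R ↔ P) → ¬Q = T → T = T
¬P = ¬T = F
Q ⊕ ¬P = F ⊕ F = F
Q → (Q ⊕ ¬P) = F → F = T
((¬R ↔ P) → ¬Q) ∧ (Q → (Q ⊕ ¬P)) = T ∧ T = T
¬(((¬R ↔ P) → ¬Q) ∧ (Q → (Q ⊕ ¬P))) = ¬T = F
So S2 is false.

S3: Formalization: ¬((R ↔ P) ↓ (¬Q ↓ R)) ↓ R

R ↔ P = F ↔ T = F
¬Q = ¬F = T
¬Q ↓ R = T ↓ F = F
(R ↔ P) ↓ (¬Q ↓ R) = F ↓ F = T
¬((R ↔ P) ↓ (¬Q ↓ R)) = ¬T = F
¬((R ↔ P) ↓ (¬Q ↓ R)) ↓ R = F ↓ F = T
Thus S3 is true.

1 of the 3 statements is true (S3).

1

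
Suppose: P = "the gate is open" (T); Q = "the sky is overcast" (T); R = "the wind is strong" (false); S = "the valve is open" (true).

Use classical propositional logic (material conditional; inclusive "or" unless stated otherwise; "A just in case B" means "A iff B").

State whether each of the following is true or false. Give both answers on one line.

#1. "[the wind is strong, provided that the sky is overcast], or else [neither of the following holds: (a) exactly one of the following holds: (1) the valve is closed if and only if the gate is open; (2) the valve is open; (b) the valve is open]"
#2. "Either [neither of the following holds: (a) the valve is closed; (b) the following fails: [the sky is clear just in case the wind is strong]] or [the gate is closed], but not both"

#1 False, #2 True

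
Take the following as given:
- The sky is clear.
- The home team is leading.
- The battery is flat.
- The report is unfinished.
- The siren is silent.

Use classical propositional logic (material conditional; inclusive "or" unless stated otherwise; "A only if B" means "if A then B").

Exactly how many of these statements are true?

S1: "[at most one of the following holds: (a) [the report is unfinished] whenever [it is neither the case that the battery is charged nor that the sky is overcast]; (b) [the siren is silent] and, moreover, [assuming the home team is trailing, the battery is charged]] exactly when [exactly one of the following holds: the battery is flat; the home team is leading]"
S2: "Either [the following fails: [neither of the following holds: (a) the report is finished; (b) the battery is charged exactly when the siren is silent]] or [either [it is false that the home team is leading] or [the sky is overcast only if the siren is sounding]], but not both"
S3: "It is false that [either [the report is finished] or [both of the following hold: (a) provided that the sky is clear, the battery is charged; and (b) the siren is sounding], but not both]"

3

Let R = "the battery is charged" (F), P = "the sky is overcast" (F), S = "the report is finished" (F), U = "the siren is sounding" (F), Q = "the home team is leading" (T).

S1: This is (((R nor P) -> ~S) nand (~U & (~Q -> R))) <-> (~R xor Q).

R nor P = F nor F = T
~S = ~F = T
(R nor P) -> ~S = T -> T = T
~U = ~F = T
~Q = ~T = F
~Q -> R = F -> F = T
~U & (~Q -> R) = T & T = T
((R nor P) -> ~S) nand (~U & (~Q -> R)) = T nand T = F
~R = ~F = T
~R xor Q = T xor T = F
(((R nor P) -> ~S) nand (~U & (~Q -> R))) <-> (~R xor Q) = F <-> F = T
Thus S1 is true.

S2: In symbols: ~(S nor (R <-> ~U)) xor (~Q | (P -> U))

~U = ~F = T
R <-> ~U = F <-> T = F
S nor (R <-> ~U) = F nor F = T
~(S nor (R <-> ~U)) = ~T = F
~Q = ~T = F
P -> U = F -> F = T
~Q | (P -> U) = F | T = T
~(S nor (R <-> ~U)) xor (~Q | (P -> U)) = F xor T = T
Hence S2 is true.

S3: Formalization: ~(S xor ((~P -> R) & U))

~P = ~F = T
~P -> R = T -> F = F
(~P -> R) & U = F & F = F
S xor ((~P -> R) & U) = F xor F = F
~(S xor ((~P -> R) & U)) = ~F = T
Thus S3 is true.

Count: 3.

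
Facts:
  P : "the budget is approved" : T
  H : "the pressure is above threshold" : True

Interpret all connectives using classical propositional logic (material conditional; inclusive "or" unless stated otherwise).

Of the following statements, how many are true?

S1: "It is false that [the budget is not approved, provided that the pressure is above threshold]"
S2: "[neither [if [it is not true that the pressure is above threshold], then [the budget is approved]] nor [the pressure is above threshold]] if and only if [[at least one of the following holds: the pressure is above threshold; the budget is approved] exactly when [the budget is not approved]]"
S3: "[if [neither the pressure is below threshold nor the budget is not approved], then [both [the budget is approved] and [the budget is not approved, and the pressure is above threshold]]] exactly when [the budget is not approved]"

S1: This is not (H -> not P).

not P = not True = False
H -> not P = True -> False = False
not (H -> not P) = not False = True
Thus S1 is true.

S2: This is ((not H -> P) nor H) iff ((H or P) iff not P).

not H = not True = False
not H -> P = False -> True = True
(not H -> P) nor H = True nor True = False
H or P = True or True = True
not P = not True = False
(H or P) iff not P = True iff False = False
((not H -> P) nor H) iff ((H or P) iff not P) = False iff False = True
So S2 is true.

S3: In symbols: ((not H nor not P) -> (P and (not P and H))) iff not P

not H = not True = False
not P = not True = False
not H nor not P = False nor False = True
not P = not True = False
not P and H = False and True = False
P and (not P and H) = True and False = False
(not H nor not P) -> (P and (not P and H)) = True -> False = False
not P = not True = False
((not H nor not P) -> (P and (not P and H))) iff not P = False iff False = True
So S3 is true.

True statements: 3 (S1, S2, S3).

3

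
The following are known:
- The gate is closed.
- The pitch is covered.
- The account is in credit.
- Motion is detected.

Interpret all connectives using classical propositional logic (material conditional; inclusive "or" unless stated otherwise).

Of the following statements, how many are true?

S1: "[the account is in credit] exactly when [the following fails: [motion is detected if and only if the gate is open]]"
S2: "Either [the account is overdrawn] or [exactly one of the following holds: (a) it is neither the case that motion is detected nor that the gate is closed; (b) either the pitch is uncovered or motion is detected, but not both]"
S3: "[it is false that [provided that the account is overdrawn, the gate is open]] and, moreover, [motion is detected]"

Let R = "the account is overdrawn" (F), S = "motion is detected" (T), P = "the gate is open" (F), Q = "the pitch is covered" (T).

S1: Formalization: ~R <-> ~(S <-> P)

~R = ~F = T
S <-> P = T <-> F = F
~(S <-> P) = ~F = T
~R <-> ~(S <-> P) = T <-> T = T
Hence S1 is true.

S2: Parsed as R | ((S nor ~P) xor (~Q xor S))

~P = ~F = T
S nor ~P = T nor T = F
~Q = ~T = F
~Q xor S = F xor T = T
(S nor ~P) xor (~Q xor S) = F xor T = T
R | ((S nor ~P) xor (~Q xor S)) = F | T = T
So S2 is true.

S3: This is ~(R -> P) & S.

R -> P = F -> F = T
~(R -> P) = ~T = F
~(R -> P) & S = F & T = F
So S3 is false.

Count: 2.

2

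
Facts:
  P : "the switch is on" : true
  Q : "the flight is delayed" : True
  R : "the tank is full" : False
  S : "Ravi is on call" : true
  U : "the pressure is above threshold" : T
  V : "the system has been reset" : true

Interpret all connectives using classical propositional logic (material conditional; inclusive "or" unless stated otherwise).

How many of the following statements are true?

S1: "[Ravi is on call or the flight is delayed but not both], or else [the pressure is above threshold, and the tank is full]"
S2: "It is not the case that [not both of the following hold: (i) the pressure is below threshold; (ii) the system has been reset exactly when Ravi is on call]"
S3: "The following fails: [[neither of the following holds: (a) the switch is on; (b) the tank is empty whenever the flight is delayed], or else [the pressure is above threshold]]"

S1: In symbols: (S ⊕ Q) ∨ (U ∧ R)

S ⊕ Q = T ⊕ T = F
U ∧ R = T ∧ F = F
(S ⊕ Q) ∨ (U ∧ R) = F ∨ F = F
Hence S1 is false.

S2: This is ¬(¬U ↑ (V ↔ S)).

¬U = ¬T = F
V ↔ S = T ↔ T = T
¬U ↑ (V ↔ S) = F ↑ T = T
¬(¬U ↑ (V ↔ S)) = ¬T = F
So S2 is false.

S3: This is ¬((P ↓ (Q → ¬R)) ∨ U).

¬R = ¬F = T
Q → ¬R = T → T = T
P ↓ (Q → ¬R) = T ↓ T = F
(P ↓ (Q → ¬R)) ∨ U = F ∨ T = T
¬((P ↓ (Q → ¬R)) ∨ U) = ¬T = F
Hence S3 is false.

True statements: 0 (none).

0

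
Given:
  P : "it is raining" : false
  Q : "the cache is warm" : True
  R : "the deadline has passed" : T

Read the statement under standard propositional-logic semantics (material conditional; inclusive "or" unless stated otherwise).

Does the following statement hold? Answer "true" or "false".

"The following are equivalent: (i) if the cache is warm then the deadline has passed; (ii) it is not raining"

In symbols: (Q → R) ↔ ¬P

Q → R = T → T = T
¬P = ¬F = T
(Q → R) ↔ ¬P = T ↔ T = T

True.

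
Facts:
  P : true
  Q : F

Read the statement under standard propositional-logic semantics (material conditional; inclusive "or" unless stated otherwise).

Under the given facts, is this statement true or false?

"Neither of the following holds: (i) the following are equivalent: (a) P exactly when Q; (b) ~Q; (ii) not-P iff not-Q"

The statement is true.

In symbols: ((P iff Q) iff not Q) nor (not P iff not Q)

P iff Q = True iff False = False
not Q = not False = True
(P iff Q) iff not Q = False iff True = False
not P = not True = False
not Q = not False = True
not P iff not Q = False iff True = False
((P iff Q) iff not Q) nor (not P iff not Q) = False nor False = True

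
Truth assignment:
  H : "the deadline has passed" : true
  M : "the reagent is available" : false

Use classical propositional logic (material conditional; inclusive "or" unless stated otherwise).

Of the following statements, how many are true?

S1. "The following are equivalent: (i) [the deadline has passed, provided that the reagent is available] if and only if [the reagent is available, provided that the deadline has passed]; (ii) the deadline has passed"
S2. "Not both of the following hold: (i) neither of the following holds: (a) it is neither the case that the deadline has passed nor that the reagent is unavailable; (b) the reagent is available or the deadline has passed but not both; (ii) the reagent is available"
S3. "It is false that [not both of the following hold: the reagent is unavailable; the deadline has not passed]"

1

S1: Parsed as ((M → H) ↔ (H → M)) ↔ H

M → H = F → T = T
H → M = T → F = F
(M → H) ↔ (H → M) = T ↔ F = F
((M → H) ↔ (H → M)) ↔ H = F ↔ T = F
So S1 is false.

S2: Parsed as ((H ↓ ¬M) ↓ (M ⊕ H)) ↑ M

¬M = ¬F = T
H ↓ ¬M = T ↓ T = F
M ⊕ H = F ⊕ T = T
(H ↓ ¬M) ↓ (M ⊕ H) = F ↓ T = F
((H ↓ ¬M) ↓ (M ⊕ H)) ↑ M = F ↑ F = T
Hence S2 is true.

S3: Parsed as ¬(¬M ↑ ¬H)

¬M = ¬F = T
¬H = ¬T = F
¬M ↑ ¬H = T ↑ F = T
¬(¬M ↑ ¬H) = ¬T = F
Hence S3 is false.

True statements: 1 (S2).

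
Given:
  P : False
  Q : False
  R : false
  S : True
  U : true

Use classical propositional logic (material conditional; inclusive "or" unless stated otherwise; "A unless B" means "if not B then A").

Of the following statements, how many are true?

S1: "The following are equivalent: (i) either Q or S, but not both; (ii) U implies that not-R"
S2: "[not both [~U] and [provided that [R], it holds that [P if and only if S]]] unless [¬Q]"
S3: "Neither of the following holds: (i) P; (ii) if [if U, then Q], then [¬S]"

2

S1: This is (Q xor S) iff (U -> not R).

Q xor S = False xor True = True
not R = not False = True
U -> not R = True -> True = True
(Q xor S) iff (U -> not R) = True iff True = True
So S1 is true.

S2: Formalization: (not U nand (R -> (P iff S))) or not Q

not U = not True = False
P iff S = False iff True = False
R -> (P iff S) = False -> False = True
not U nand (R -> (P iff S)) = False nand True = True
not Q = not False = True
(not U nand (R -> (P iff S))) or not Q = True or True = True
Thus S2 is true.

S3: Formalization: P nor ((U -> Q) -> not S)

U -> Q = True -> False = False
not S = not True = False
(U -> Q) -> not S = False -> False = True
P nor ((U -> Q) -> not S) = False nor True = False
Hence S3 is false.

Count: 2.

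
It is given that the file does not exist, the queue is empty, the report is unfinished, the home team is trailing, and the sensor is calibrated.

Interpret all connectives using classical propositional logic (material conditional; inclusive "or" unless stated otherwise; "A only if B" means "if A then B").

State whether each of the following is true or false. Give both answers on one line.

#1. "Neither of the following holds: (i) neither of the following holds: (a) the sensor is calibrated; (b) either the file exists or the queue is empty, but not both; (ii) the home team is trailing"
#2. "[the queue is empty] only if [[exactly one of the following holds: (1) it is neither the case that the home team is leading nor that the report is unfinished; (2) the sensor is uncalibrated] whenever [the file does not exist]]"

Let U = "the sensor is calibrated" (T), P = "the file exists" (F), Q = "the queue is empty" (T), S = "the home team is leading" (F), R = "the report is finished" (F).

#1: In symbols: (U nor (P xor Q)) nor ~S

P xor Q = F xor T = T
U nor (P xor Q) = T nor T = F
~S = ~F = T
(U nor (P xor Q)) nor ~S = F nor T = F
Thus #1 is false.

#2: Parsed as Q -> (~P -> ((S nor ~R) xor ~U))

~P = ~F = T
~R = ~F = T
S nor ~R = F nor T = F
~U = ~T = F
(S nor ~R) xor ~U = F xor F = F
~P -> ((S nor ~R) xor ~U) = T -> F = F
Q -> (~P -> ((S nor ~R) xor ~U)) = T -> F = F
Hence #2 is false.

#1 False, #2 False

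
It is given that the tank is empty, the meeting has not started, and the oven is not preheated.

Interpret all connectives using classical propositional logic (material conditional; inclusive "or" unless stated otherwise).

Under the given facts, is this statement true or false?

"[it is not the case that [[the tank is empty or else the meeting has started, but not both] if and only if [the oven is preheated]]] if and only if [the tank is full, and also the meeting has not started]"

False.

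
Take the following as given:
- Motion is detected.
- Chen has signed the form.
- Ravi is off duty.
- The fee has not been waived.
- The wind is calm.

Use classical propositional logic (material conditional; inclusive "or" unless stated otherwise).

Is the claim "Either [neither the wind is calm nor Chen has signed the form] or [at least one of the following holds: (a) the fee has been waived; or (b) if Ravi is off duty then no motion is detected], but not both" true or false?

Let U = "the wind is strong" (F), Q = "Chen has signed the form" (T), S = "the fee has been waived" (F), R = "Ravi is on call" (F), P = "motion is detected" (T).
This is (~U nor Q) xor (S | (~R -> ~P)).

~U = ~F = T
~U nor Q = T nor T = F
~R = ~F = T
~P = ~T = F
~R -> ~P = T -> F = F
S | (~R -> ~P) = F | F = F
(~U nor Q) xor (S | (~R -> ~P)) = F xor F = F

false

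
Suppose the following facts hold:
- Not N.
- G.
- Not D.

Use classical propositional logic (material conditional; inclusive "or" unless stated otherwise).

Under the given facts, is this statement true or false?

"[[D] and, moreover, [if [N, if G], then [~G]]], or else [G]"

This is (D ∧ ((G → N) → ¬G)) ∨ G.

G → N = T → F = F
¬G = ¬T = F
(G → N) → ¬G = F → F = T
D ∧ ((G → N) → ¬G) = F ∧ T = F
(D ∧ ((G → N) → ¬G)) ∨ G = F ∨ T = T

True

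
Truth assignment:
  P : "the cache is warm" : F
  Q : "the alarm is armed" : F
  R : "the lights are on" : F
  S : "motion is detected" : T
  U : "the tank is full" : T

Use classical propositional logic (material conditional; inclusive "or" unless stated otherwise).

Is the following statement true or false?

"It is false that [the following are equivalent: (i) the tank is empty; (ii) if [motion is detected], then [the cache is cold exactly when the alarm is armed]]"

False

Values: U=True, S=True, P=False, Q=False.
In symbols: not (not U iff (S -> (not P iff Q)))

not U = not True = False
not P = not False = True
not P iff Q = True iff False = False
S -> (not P iff Q) = True -> False = False
not U iff (S -> (not P iff Q)) = False iff False = True
not (not U iff (S -> (not P iff Q))) = not True = False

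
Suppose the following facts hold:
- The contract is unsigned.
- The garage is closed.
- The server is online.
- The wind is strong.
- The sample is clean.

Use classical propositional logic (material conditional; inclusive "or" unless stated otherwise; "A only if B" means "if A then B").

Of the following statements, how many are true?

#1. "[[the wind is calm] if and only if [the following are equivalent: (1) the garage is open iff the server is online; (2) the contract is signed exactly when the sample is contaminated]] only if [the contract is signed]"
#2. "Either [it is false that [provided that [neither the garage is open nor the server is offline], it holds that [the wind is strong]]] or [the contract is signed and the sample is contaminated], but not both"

Let G = "the wind is strong" (T), K = "the garage is closed" (T), H = "the server is online" (T), V = "the contract is signed" (F), W = "the sample is contaminated" (F).

#1: Formalization: (¬G ↔ ((¬K ↔ H) ↔ (V ↔ W))) → V

¬G = ¬T = F
¬K = ¬T = F
¬K ↔ H = F ↔ T = F
V ↔ W = F ↔ F = T
(¬K ↔ H) ↔ (V ↔ W) = F ↔ T = F
¬G ↔ ((¬K ↔ H) ↔ (V ↔ W)) = F ↔ F = T
(¬G ↔ ((¬K ↔ H) ↔ (V ↔ W))) → V = T → F = F
Hence #1 is false.

#2: This is ¬((¬K ↓ ¬H) → G) ⊕ (V ∧ W).

¬K = ¬T = F
¬H = ¬T = F
¬K ↓ ¬H = F ↓ F = T
(¬K ↓ ¬H) → G = T → T = T
¬((¬K ↓ ¬H) → G) = ¬T = F
V ∧ W = F ∧ F = F
¬((¬K ↓ ¬H) → G) ⊕ (V ∧ W) = F ⊕ F = F
Hence #2 is false.

True statements: 0 (none).

0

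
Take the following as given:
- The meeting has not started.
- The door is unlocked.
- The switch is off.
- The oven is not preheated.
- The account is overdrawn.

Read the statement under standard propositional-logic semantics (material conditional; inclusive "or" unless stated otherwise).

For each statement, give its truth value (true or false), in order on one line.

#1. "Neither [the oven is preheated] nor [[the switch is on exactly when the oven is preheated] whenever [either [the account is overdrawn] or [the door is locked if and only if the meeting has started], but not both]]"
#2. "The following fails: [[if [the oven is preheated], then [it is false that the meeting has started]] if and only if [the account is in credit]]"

Let S = "the oven is preheated" (F), U = "the account is overdrawn" (T), Q = "the door is locked" (F), P = "the meeting has started" (F), R = "the switch is on" (F).

#1: This is S nor ((U xor (Q <-> P)) -> (R <-> S)).

Q <-> P = F <-> F = T
U xor (Q <-> P) = T xor T = F
R <-> S = F <-> F = T
(U xor (Q <-> P)) -> (R <-> S) = F -> T = T
S nor ((U xor (Q <-> P)) -> (R <-> S)) = F nor T = F
So #1 is false.

#2: Formalization: ~((S -> ~P) <-> ~U)

~P = ~F = T
S -> ~P = F -> T = T
~U = ~T = F
(S -> ~P) <-> ~U = T <-> F = F
~((S -> ~P) <-> ~U) = ~F = T
Hence #2 is true.

#1 F; #2 T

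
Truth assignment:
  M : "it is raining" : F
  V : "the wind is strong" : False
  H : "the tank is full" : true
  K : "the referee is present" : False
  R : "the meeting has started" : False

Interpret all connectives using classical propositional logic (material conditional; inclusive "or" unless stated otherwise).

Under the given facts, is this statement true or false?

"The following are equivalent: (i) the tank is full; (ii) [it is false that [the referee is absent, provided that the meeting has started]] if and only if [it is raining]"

The statement is true.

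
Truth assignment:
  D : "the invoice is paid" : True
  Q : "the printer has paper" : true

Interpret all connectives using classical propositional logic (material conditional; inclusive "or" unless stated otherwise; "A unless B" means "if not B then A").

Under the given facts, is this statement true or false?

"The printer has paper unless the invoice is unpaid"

True.

This is Q | ~D.

~D = ~T = F
Q | ~D = T | F = T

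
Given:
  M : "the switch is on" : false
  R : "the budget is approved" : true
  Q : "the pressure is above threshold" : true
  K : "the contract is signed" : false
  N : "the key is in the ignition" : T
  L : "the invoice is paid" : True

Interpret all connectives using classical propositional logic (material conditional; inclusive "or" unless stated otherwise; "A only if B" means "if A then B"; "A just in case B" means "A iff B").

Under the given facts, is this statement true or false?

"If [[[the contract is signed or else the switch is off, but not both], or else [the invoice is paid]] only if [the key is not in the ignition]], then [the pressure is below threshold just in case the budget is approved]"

Parsed as (((K xor ~M) | L) -> ~N) -> (~Q <-> R)

~M = ~F = T
K xor ~M = F xor T = T
(K xor ~M) | L = T | T = T
~N = ~T = F
((K xor ~M) | L) -> ~N = T -> F = F
~Q = ~T = F
~Q <-> R = F <-> T = F
(((K xor ~M) | L) -> ~N) -> (~Q <-> R) = F -> F = T

True.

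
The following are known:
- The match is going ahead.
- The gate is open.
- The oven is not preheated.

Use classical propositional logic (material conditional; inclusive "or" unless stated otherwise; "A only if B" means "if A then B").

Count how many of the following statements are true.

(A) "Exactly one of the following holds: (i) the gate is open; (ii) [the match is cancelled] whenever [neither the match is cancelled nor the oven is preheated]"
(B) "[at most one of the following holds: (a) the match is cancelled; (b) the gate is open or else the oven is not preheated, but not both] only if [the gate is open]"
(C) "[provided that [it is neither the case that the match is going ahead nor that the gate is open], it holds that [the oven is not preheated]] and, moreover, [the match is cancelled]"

2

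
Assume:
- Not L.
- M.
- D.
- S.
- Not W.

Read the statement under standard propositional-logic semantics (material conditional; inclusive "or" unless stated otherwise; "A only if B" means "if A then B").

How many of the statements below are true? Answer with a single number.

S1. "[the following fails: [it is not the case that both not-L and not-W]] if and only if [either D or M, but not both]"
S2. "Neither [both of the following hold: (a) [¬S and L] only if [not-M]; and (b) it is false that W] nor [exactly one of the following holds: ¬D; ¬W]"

0

S1: This is ~(~L nand ~W) <-> (D xor M).

~L = ~F = T
~W = ~F = T
~L nand ~W = T nand T = F
~(~L nand ~W) = ~F = T
D xor M = T xor T = F
~(~L nand ~W) <-> (D xor M) = T <-> F = F
Thus S1 is false.

S2: In symbols: (((~S & L) -> ~M) & ~W) nor (~D xor ~W)

~S = ~T = F
~S & L = F & F = F
~M = ~T = F
(~S & L) -> ~M = F -> F = T
~W = ~F = T
((~S & L) -> ~M) & ~W = T & T = T
~D = ~T = F
~W = ~F = T
~D xor ~W = F xor T = T
(((~S & L) -> ~M) & ~W) nor (~D xor ~W) = T nor T = F
So S2 is false.

Count: 0.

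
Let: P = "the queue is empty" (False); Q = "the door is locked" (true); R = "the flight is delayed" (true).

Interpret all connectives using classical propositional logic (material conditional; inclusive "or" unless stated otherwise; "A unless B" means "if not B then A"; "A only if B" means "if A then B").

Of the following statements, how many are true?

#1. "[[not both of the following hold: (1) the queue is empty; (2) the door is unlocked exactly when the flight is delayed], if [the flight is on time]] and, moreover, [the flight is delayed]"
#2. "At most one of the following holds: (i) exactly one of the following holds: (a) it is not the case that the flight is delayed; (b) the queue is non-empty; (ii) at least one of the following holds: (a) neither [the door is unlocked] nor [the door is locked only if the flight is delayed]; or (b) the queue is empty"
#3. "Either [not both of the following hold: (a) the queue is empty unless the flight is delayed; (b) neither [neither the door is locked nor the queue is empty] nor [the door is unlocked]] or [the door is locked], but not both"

3

#1: This is (not R -> (P nand (not Q iff R))) and R.

not R = not True = False
not Q = not True = False
not Q iff R = False iff True = False
P nand (not Q iff R) = False nand False = True
not R -> (P nand (not Q iff R)) = False -> True = True
(not R -> (P nand (not Q iff R))) and R = True and True = True
So #1 is true.

#2: Formalization: (not R xor not P) nand ((not Q nor (Q -> R)) or P)

not R = not True = False
not P = not False = True
not R xor not P = False xor True = True
not Q = not True = False
Q -> R = True -> True = True
not Q nor (Q -> R) = False nor True = False
(not Q nor (Q -> R)) or P = False or False = False
(not R xor not P) nand ((not Q nor (Q -> R)) or P) = True nand False = True
Hence #2 is true.

#3: Parsed as ((P or R) nand ((Q nor P) nor not Q)) xor Q

P or R = False or True = True
Q nor P = True nor False = False
not Q = not True = False
(Q nor P) nor not Q = False nor False = True
(P or R) nand ((Q nor P) nor not Q) = True nand True = False
((P or R) nand ((Q nor P) nor not Q)) xor Q = False xor True = True
Thus #3 is true.

3 of the 3 statements are true (#1, #2, #3).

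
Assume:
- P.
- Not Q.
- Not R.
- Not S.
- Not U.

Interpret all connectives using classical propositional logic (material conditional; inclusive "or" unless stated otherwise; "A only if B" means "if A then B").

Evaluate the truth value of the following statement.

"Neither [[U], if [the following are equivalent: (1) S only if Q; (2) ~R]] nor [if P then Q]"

True

In symbols: (((S → Q) ↔ ¬R) → U) ↓ (P → Q)

S → Q = F → F = T
¬R = ¬F = T
(S → Q) ↔ ¬R = T ↔ T = T
((S → Q) ↔ ¬R) → U = T → F = F
P → Q = T → F = F
(((S → Q) ↔ ¬R) → U) ↓ (P → Q) = F ↓ F = T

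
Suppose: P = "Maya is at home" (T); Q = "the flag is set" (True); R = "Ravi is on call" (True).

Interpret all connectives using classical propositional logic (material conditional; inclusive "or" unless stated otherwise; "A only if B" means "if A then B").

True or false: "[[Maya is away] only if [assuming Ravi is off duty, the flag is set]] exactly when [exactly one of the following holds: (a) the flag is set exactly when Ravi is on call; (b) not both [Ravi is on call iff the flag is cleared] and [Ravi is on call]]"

false

Values: P=True, R=True, Q=True.
Parsed as (not P -> (not R -> Q)) iff ((Q iff R) xor ((R iff not Q) nand R))

not P = not True = False
not R = not True = False
not R -> Q = False -> True = True
not P -> (not R -> Q) = False -> True = True
Q iff R = True iff True = True
not Q = not True = False
R iff not Q = True iff False = False
(R iff not Q) nand R = False nand True = True
(Q iff R) xor ((R iff not Q) nand R) = True xor True = False
(not P -> (not R -> Q)) iff ((Q iff R) xor ((R iff not Q) nand R)) = True iff False = False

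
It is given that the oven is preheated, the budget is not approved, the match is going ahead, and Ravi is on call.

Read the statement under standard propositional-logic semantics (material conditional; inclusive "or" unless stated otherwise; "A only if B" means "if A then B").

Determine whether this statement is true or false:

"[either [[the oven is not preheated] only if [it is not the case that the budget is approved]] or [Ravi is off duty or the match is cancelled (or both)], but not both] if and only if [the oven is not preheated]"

Let N = "the oven is preheated" (True), H = "the budget is approved" (False), D = "Ravi is on call" (True), P = "the match is cancelled" (False).
Parsed as ((not N -> not H) xor (not D or P)) iff not N

not N = not True = False
not H = not False = True
not N -> not H = False -> True = True
not D = not True = False
not D or P = False or False = False
(not N -> not H) xor (not D or P) = True xor False = True
not N = not True = False
((not N -> not H) xor (not D or P)) iff not N = True iff False = False

False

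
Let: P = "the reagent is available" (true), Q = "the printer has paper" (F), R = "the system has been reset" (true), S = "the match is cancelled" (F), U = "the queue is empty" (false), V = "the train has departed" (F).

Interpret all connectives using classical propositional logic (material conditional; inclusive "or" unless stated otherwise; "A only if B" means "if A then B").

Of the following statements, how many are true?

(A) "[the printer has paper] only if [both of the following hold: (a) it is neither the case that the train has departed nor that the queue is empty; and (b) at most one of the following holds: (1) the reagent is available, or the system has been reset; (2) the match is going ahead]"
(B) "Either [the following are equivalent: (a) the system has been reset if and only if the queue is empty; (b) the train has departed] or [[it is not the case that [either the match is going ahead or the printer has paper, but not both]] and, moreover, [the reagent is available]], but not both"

2

(A): Parsed as Q -> ((V nor U) and ((P or R) nand not S))

V nor U = False nor False = True
P or R = True or True = True
not S = not False = True
(P or R) nand not S = True nand True = False
(V nor U) and ((P or R) nand not S) = True and False = False
Q -> ((V nor U) and ((P or R) nand not S)) = False -> False = True
Thus (A) is true.

(B): Parsed as ((R iff U) iff V) xor (not (not S xor Q) and P)

R iff U = True iff False = False
(R iff U) iff V = False iff False = True
not S = not False = True
not S xor Q = True xor False = True
not (not S xor Q) = not True = False
not (not S xor Q) and P = False and True = False
((R iff U) iff V) xor (not (not S xor Q) and P) = True xor False = True
Hence (B) is true.

2 of the 2 statements are true.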